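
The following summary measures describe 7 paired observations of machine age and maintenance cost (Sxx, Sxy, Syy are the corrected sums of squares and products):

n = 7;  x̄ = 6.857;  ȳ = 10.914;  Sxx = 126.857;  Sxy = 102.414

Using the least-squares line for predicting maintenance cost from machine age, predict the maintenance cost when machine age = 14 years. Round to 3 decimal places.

b = Sxy/Sxx = 102.414/126.857 = 0.807318
a = ȳ − b·x̄ = 10.914 − 0.807318·6.857 = 5.378217
ŷ(14) = a + b·14 = 5.378217 + 0.807318·14 = 16.680676

16.681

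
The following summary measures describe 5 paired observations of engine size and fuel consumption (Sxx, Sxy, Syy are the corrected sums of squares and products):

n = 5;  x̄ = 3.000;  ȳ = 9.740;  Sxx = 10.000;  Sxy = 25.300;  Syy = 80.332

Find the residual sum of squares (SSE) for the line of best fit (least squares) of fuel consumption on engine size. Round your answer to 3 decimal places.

16.323

b = Sxy/Sxx = 25.3/10 = 2.53
SSE = Syy − b·Sxy = 80.332 − 2.53·25.3 = 16.323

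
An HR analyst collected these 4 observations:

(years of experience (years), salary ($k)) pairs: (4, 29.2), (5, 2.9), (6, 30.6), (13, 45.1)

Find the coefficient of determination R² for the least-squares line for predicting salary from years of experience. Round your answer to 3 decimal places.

0.464

n = 4, Σx = 28, Σy = 107.8, Σxy = 901.2, Σx² = 246, Σy² = 3831.42
Sxx = Σx² − (Σx)²/n = 246 − 196 = 50
Sxy = Σxy − (Σx)(Σy)/n = 901.2 − 754.6 = 146.6
Syy = Σy² − (Σy)²/n = 3831.42 − 2905.21 = 926.21
R² = Sxy²/(Sxx·Syy) = (146.6)²/(50·926.21) = 0.464075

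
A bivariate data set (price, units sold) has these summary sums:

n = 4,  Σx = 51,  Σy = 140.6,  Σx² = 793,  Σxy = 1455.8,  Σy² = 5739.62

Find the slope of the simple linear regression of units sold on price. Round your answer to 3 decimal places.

-2.360

Sxx = Σx² − (Σx)²/n = 793 − 650.25 = 142.75
Sxy = Σxy − (Σx)(Σy)/n = 1455.8 − 1792.65 = -336.85
b = Sxy/Sxx = -336.85/142.75 = -2.359720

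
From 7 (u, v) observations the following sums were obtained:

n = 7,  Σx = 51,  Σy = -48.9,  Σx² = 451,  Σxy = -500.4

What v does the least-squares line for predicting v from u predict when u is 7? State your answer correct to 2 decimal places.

Sxx = Σx² − (Σx)²/n = 451 − 371.571429 = 79.428571
Sxy = Σxy − (Σx)(Σy)/n = -500.4 − (-356.271429) = -144.128571
b = Sxy/Sxx = -144.128571/79.428571 = -1.814568
a = ȳ − b·x̄ = -6.985714 − (-1.814568)·7.285714 = 6.234712
ŷ(7) = a + b·7 = 6.234712 + (-1.814568)·7 = -6.467266

-6.47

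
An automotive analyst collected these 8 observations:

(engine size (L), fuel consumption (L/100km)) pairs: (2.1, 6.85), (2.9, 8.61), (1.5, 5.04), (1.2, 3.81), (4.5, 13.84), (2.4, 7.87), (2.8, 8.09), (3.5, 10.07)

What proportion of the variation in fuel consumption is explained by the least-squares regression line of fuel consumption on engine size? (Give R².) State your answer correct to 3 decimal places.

0.984

n = 8, Σx = 20.9, Σy = 64.18, Σxy = 190.551, Σx² = 62.61, Σy² = 581.3078
Sxx = Σx² − (Σx)²/n = 62.61 − 54.60125 = 8.00875
Sxy = Σxy − (Σx)(Σy)/n = 190.551 − 167.67025 = 22.88075
Syy = Σy² − (Σy)²/n = 581.3078 − 514.88405 = 66.42375
R² = Sxy²/(Sxx·Syy) = (22.88075)²/(8.00875·66.42375) = 0.984130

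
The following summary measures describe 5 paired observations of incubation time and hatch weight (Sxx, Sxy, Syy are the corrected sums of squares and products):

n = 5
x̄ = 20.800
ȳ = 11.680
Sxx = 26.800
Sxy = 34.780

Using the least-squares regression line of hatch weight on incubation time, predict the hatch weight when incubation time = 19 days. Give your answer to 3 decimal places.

9.344

b = Sxy/Sxx = 34.78/26.8 = 1.297761
a = ȳ − b·x̄ = 11.68 − 1.297761·20.8 = -15.313433
ŷ(19) = a + b·19 = -15.313433 + 1.297761·19 = 9.344030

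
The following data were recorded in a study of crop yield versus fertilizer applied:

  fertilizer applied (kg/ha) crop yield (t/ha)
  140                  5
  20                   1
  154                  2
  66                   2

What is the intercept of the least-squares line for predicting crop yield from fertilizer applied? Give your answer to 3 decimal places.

0.834

n = 4, Σx = 380, Σy = 10, Σxy = 1160, Σx² = 48072
Sxx = Σx² − (Σx)²/n = 48072 − 36100 = 11972
Sxy = Σxy − (Σx)(Σy)/n = 1160 − 950 = 210
b = Sxy/Sxx = 210/11972 = 0.017541
a = ȳ − b·x̄ = 2.5 − 0.017541·95 = 0.833612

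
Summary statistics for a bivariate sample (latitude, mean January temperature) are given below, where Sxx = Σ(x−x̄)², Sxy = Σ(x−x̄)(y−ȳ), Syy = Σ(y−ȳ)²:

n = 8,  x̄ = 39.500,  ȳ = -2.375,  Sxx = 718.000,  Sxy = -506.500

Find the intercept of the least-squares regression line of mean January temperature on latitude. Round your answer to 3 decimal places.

b = Sxy/Sxx = -506.5/718 = -0.705432
a = ȳ − b·x̄ = -2.375 − (-0.705432)·39.5 = 25.489554

25.490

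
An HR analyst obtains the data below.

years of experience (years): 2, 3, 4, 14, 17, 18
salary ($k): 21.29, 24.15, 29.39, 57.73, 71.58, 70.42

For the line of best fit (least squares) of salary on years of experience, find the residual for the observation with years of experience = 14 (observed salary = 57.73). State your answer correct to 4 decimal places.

n = 6, Σx = 58, Σy = 274.56, Σxy = 3525.23, Σx² = 838
Sxx = Σx² − (Σx)²/n = 838 − 560.666667 = 277.333333
Sxy = Σxy − (Σx)(Σy)/n = 3525.23 − 2654.08 = 871.15
b = Sxy/Sxx = 871.15/277.333333 = 3.141166
a = ȳ − b·x̄ = 45.76 − 3.141166·9.666667 = 15.395397
ŷ(14) = 15.395397 + 3.141166·14 = 59.371719
residual = y − ŷ = 57.73 − 59.371719 = -1.641719

-1.6417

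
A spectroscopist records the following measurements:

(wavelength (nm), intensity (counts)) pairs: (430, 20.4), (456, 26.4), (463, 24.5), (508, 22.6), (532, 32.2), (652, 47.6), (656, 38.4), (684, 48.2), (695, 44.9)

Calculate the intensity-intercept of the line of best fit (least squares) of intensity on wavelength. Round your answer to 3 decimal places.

-21.611

n = 9, Σx = 5076, Σy = 305.2, Σxy = 181165, Σx² = 2954614
Sxx = Σx² − (Σx)²/n = 2954614 − 2862864 = 91750
Sxy = Σxy − (Σx)(Σy)/n = 181165 − 172132.8 = 9032.2
b = Sxy/Sxx = 9032.2/91750 = 0.098444
a = ȳ − b·x̄ = 33.911111 − 0.098444·564 = -21.611077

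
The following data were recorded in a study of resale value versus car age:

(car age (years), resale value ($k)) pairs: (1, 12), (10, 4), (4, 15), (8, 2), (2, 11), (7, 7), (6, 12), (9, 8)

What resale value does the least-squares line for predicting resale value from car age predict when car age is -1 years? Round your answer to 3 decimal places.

15.681

n = 8, Σx = 47, Σy = 71, Σxy = 343, Σx² = 351
Sxx = Σx² − (Σx)²/n = 351 − 276.125 = 74.875
Sxy = Σxy − (Σx)(Σy)/n = 343 − 417.125 = -74.125
b = Sxy/Sxx = -74.125/74.875 = -0.989983
a = ȳ − b·x̄ = 8.875 − (-0.989983)·5.875 = 14.691152
ŷ(-1) = a + b·-1 = 14.691152 + (-0.989983)·(-1) = 15.681135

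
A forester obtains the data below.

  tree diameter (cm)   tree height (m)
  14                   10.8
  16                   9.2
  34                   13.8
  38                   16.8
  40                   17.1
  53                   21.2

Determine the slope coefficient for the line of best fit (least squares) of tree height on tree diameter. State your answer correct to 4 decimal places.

n = 6, Σx = 195, Σy = 88.9, Σxy = 3213.6, Σx² = 7461
Sxx = Σx² − (Σx)²/n = 7461 − 6337.5 = 1123.5
Sxy = Σxy − (Σx)(Σy)/n = 3213.6 − 2889.25 = 324.35
b = Sxy/Sxx = 324.35/1123.5 = 0.288696

0.2887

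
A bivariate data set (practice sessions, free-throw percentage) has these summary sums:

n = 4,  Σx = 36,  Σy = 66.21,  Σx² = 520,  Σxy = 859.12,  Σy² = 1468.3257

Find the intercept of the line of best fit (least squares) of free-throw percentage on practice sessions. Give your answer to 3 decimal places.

Sxx = Σx² − (Σx)²/n = 520 − 324 = 196
Sxy = Σxy − (Σx)(Σy)/n = 859.12 − 595.89 = 263.23
b = Sxy/Sxx = 263.23/196 = 1.343010
a = ȳ − b·x̄ = 16.5525 − 1.343010·9 = 4.465408

4.465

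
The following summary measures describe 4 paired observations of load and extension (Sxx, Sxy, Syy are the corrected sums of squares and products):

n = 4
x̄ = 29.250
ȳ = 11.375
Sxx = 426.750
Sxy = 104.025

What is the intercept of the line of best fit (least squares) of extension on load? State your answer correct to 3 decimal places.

4.245

b = Sxy/Sxx = 104.025/426.75 = 0.243761
a = ȳ − b·x̄ = 11.375 − 0.243761·29.25 = 4.244991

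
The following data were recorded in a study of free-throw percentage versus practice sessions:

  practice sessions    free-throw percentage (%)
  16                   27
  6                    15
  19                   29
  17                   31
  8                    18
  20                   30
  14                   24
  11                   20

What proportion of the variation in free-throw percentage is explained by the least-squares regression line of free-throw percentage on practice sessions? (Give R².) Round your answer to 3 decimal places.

n = 8, Σx = 111, Σy = 194, Σxy = 2900, Σx² = 1723, Σy² = 4956
Sxx = Σx² − (Σx)²/n = 1723 − 1540.125 = 182.875
Sxy = Σxy − (Σx)(Σy)/n = 2900 − 2691.75 = 208.25
Syy = Σy² − (Σy)²/n = 4956 − 4704.5 = 251.5
R² = Sxy²/(Sxx·Syy) = (208.25)²/(182.875·251.5) = 0.942926

0.943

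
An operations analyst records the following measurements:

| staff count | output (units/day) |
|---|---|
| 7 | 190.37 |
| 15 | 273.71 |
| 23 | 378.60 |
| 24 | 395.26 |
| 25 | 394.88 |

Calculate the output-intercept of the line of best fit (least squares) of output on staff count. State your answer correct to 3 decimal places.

n = 5, Σx = 94, Σy = 1632.82, Σxy = 33504.28, Σx² = 2004
Sxx = Σx² − (Σx)²/n = 2004 − 1767.2 = 236.8
Sxy = Σxy − (Σx)(Σy)/n = 33504.28 − 30697.016 = 2807.264
b = Sxy/Sxx = 2807.264/236.8 = 11.855
a = ȳ − b·x̄ = 326.564 − 11.855·18.8 = 103.69

103.690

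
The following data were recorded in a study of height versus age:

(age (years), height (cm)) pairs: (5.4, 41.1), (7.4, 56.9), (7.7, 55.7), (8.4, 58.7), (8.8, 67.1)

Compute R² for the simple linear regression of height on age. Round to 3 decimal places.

0.939

n = 5, Σx = 37.7, Σy = 279.5, Σxy = 2155.45, Σx² = 291.21, Σy² = 15977.41
Sxx = Σx² − (Σx)²/n = 291.21 − 284.258 = 6.952
Sxy = Σxy − (Σx)(Σy)/n = 2155.45 − 2107.43 = 48.02
Syy = Σy² − (Σy)²/n = 15977.41 − 15624.05 = 353.36
R² = Sxy²/(Sxx·Syy) = (48.02)²/(6.952·353.36) = 0.938679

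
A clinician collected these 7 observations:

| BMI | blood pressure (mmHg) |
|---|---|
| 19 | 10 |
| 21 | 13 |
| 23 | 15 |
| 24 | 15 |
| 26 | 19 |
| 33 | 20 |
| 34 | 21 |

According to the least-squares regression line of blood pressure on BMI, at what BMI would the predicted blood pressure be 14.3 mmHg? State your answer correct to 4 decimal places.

22.8934

n = 7, Σx = 180, Σy = 113, Σxy = 3036, Σx² = 4828
Sxx = Σx² − (Σx)²/n = 4828 − 4628.571429 = 199.428571
Sxy = Σxy − (Σx)(Σy)/n = 3036 − 2905.714286 = 130.285714
b = Sxy/Sxx = 130.285714/199.428571 = 0.653295
a = ȳ − b·x̄ = 16.142857 − 0.653295·25.714286 = -0.656160
Set a + b·x = 14.3: x = (14.3 − (-0.656160)) / 0.653295 = 22.893421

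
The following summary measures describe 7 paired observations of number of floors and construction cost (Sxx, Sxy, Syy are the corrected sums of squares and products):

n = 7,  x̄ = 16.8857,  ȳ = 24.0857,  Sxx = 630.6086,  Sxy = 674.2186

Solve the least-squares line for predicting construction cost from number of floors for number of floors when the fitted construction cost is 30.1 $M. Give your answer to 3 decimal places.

22.511

b = Sxy/Sxx = 674.2186/630.6086 = 1.069155
a = ȳ − b·x̄ = 24.0857 − 1.069155·16.8857 = 6.032262
Set a + b·x = 30.1: x = (30.1 − 6.032262) / 1.069155 = 22.510981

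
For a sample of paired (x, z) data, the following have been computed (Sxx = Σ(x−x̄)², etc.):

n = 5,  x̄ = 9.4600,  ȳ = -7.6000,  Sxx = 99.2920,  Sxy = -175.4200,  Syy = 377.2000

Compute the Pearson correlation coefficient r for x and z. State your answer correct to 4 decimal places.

-0.9064

r = Sxy/√(Sxx·Syy) = -175.42/√(37452.9424) = -175.42/193.527627 = -0.906434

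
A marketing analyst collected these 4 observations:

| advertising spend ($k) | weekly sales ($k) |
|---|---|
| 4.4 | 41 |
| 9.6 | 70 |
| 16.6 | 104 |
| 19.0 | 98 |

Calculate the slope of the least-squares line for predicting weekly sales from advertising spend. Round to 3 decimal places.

n = 4, Σx = 49.6, Σy = 313, Σxy = 4440.8, Σx² = 748.08
Sxx = Σx² − (Σx)²/n = 748.08 − 615.04 = 133.04
Sxy = Σxy − (Σx)(Σy)/n = 4440.8 − 3881.2 = 559.6
b = Sxy/Sxx = 559.6/133.04 = 4.206254

4.206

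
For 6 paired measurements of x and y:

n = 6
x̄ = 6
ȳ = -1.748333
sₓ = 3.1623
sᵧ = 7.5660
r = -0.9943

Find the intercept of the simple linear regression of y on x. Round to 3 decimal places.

b = r · sᵧ/sₓ = -0.9943 · 7.566/3.1623 = -2.378925
a = ȳ − b·x̄ = -1.748333 − (-2.378925)·6 = 12.525216

12.525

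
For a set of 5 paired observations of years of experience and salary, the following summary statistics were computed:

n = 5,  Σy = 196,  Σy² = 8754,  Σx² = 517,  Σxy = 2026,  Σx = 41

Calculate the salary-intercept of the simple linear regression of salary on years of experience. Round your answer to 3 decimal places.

Sxx = Σx² − (Σx)²/n = 517 − 336.2 = 180.8
Sxy = Σxy − (Σx)(Σy)/n = 2026 − 1607.2 = 418.8
b = Sxy/Sxx = 418.8/180.8 = 2.316372
a = ȳ − b·x̄ = 39.2 − 2.316372·8.2 = 20.205752

20.206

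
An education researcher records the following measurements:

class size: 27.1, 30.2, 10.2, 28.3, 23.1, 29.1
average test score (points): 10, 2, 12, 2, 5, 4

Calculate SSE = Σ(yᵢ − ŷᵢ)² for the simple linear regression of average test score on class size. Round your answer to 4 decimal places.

36.7261

n = 6, Σx = 148, Σy = 35, Σxy = 742.3, Σx² = 3931.8, Σy² = 293
Sxx = Σx² − (Σx)²/n = 3931.8 − 3650.666667 = 281.133333
Sxy = Σxy − (Σx)(Σy)/n = 742.3 − 863.333333 = -121.033333
Syy = Σy² − (Σy)²/n = 293 − 204.166667 = 88.833333
b = Sxy/Sxx = -121.033333/281.133333 = -0.430519
SSE = Syy − b·Sxy = 88.833333 − (-0.430519)·(-121.033333) = 36.726144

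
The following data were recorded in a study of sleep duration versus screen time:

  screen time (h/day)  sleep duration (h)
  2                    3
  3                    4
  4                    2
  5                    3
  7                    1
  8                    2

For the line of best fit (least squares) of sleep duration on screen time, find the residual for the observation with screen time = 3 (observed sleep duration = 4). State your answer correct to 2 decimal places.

0.92

n = 6, Σx = 29, Σy = 15, Σxy = 64, Σx² = 167
Sxx = Σx² − (Σx)²/n = 167 − 140.166667 = 26.833333
Sxy = Σxy − (Σx)(Σy)/n = 64 − 72.5 = -8.5
b = Sxy/Sxx = -8.5/26.833333 = -0.316770
a = ȳ − b·x̄ = 2.5 − (-0.316770)·4.833333 = 4.031056
ŷ(3) = 4.031056 + (-0.316770)·3 = 3.080745
residual = y − ŷ = 4 − 3.080745 = 0.919255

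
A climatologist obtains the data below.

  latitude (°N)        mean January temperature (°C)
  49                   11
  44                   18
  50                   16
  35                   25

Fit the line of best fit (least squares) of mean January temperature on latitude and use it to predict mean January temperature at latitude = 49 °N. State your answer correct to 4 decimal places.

n = 4, Σx = 178, Σy = 70, Σxy = 3006, Σx² = 8062
Sxx = Σx² − (Σx)²/n = 8062 − 7921 = 141
Sxy = Σxy − (Σx)(Σy)/n = 3006 − 3115 = -109
b = Sxy/Sxx = -109/141 = -0.773050
a = ȳ − b·x̄ = 17.5 − (-0.773050)·44.5 = 51.900709
ŷ(49) = a + b·49 = 51.900709 + (-0.773050)·49 = 14.021277

14.0213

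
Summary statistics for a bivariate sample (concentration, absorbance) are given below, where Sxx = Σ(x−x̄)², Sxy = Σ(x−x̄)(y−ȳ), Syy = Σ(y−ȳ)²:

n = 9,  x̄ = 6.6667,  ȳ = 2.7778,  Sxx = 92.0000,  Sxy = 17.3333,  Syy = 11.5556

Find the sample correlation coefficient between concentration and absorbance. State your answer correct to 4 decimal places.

0.5316

r = Sxy/√(Sxx·Syy) = 17.3333/√(1063.1152) = 17.3333/32.605447 = 0.531607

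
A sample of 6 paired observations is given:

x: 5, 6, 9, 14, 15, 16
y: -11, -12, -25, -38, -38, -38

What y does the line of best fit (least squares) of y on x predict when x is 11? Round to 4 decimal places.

-27.4456

n = 6, Σx = 65, Σy = -162, Σxy = -2062, Σx² = 819
Sxx = Σx² − (Σx)²/n = 819 − 704.166667 = 114.833333
Sxy = Σxy − (Σx)(Σy)/n = -2062 − (-1755) = -307
b = Sxy/Sxx = -307/114.833333 = -2.673440
a = ȳ − b·x̄ = -27 − (-2.673440)·10.833333 = 1.962264
ŷ(11) = a + b·11 = 1.962264 + (-2.673440)·11 = -27.445573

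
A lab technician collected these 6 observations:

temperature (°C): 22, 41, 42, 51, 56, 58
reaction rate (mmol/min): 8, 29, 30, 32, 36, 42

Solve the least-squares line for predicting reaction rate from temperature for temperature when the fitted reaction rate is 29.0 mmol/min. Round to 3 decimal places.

n = 6, Σx = 270, Σy = 177, Σxy = 8709, Σx² = 13030
Sxx = Σx² − (Σx)²/n = 13030 − 12150 = 880
Sxy = Σxy − (Σx)(Σy)/n = 8709 − 7965 = 744
b = Sxy/Sxx = 744/880 = 0.845455
a = ȳ − b·x̄ = 29.5 − 0.845455·45 = -8.545455
Set a + b·x = 29.0: x = (29.0 − (-8.545455)) / 0.845455 = 44.408602

44.409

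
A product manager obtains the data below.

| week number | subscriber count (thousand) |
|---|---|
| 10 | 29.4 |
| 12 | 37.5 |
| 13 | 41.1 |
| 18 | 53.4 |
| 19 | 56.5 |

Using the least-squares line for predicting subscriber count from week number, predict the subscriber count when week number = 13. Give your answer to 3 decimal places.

39.571

n = 5, Σx = 72, Σy = 217.9, Σxy = 3313, Σx² = 1098
Sxx = Σx² − (Σx)²/n = 1098 − 1036.8 = 61.2
Sxy = Σxy − (Σx)(Σy)/n = 3313 − 3137.76 = 175.24
b = Sxy/Sxx = 175.24/61.2 = 2.863399
a = ȳ − b·x̄ = 43.58 − 2.863399·14.4 = 2.347059
ŷ(13) = a + b·13 = 2.347059 + 2.863399·13 = 39.571242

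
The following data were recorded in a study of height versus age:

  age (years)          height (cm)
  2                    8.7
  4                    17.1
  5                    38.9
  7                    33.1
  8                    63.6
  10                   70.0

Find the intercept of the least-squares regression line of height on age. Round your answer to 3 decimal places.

-8.919

n = 6, Σx = 36, Σy = 231.4, Σxy = 1720.8, Σx² = 258
Sxx = Σx² − (Σx)²/n = 258 − 216 = 42
Sxy = Σxy − (Σx)(Σy)/n = 1720.8 − 1388.4 = 332.4
b = Sxy/Sxx = 332.4/42 = 7.914286
a = ȳ − b·x̄ = 38.566667 − 7.914286·6 = -8.919048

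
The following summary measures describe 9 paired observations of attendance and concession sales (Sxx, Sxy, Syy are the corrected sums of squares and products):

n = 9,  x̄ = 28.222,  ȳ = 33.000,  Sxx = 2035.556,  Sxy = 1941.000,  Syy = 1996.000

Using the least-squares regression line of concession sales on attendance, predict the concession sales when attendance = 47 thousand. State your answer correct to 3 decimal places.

b = Sxy/Sxx = 1941/2035.556 = 0.953548
a = ȳ − b·x̄ = 33 − 0.953548·28.222 = 6.088973
ŷ(47) = a + b·47 = 6.088973 + 0.953548·47 = 50.905721

50.906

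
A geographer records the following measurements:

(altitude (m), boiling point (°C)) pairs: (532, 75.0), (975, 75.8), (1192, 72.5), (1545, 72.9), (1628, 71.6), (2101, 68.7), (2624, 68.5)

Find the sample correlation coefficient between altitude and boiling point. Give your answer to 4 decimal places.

n = 7, Σx = 10597, Σy = 505, Σxy = 753503, Σx² = 18991499, Σy² = 36479.8
Sxx = Σx² − (Σx)²/n = 18991499 − 16042344.142857 = 2949154.857143
Sxy = Σxy − (Σx)(Σy)/n = 753503 − 764497.857143 = -10994.857143
Syy = Σy² − (Σy)²/n = 36479.8 − 36432.142857 = 47.657143
r = Sxy/√(Sxx·Syy) = -10994.857143/√(140548294.334694) = -10994.857143/11855.306590 = -0.927421

-0.9274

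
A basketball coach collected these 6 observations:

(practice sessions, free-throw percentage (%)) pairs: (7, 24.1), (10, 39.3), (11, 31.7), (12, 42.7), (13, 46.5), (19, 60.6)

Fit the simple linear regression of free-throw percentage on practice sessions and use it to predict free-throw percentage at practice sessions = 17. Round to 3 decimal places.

55.810

n = 6, Σx = 72, Σy = 244.9, Σxy = 3178.7, Σx² = 944
Sxx = Σx² − (Σx)²/n = 944 − 864 = 80
Sxy = Σxy − (Σx)(Σy)/n = 3178.7 − 2938.8 = 239.9
b = Sxy/Sxx = 239.9/80 = 2.99875
a = ȳ − b·x̄ = 40.816667 − 2.99875·12 = 4.831667
ŷ(17) = a + b·17 = 4.831667 + 2.99875·17 = 55.810417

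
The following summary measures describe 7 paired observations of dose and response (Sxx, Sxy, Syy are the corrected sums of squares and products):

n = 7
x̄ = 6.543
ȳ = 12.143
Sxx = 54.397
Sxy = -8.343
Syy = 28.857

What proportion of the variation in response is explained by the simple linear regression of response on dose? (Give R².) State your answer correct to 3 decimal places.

0.044

R² = Sxy²/(Sxx·Syy) = (-8.343)²/(54.397·28.857) = 0.044342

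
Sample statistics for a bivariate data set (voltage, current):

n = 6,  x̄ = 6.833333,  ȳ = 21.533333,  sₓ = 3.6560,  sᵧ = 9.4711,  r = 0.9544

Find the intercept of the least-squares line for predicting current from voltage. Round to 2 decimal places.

b = r · sᵧ/sₓ = 0.9544 · 9.4711/3.656 = 2.472434
a = ȳ − b·x̄ = 21.533333 − 2.472434·6.833333 = 4.638370

4.64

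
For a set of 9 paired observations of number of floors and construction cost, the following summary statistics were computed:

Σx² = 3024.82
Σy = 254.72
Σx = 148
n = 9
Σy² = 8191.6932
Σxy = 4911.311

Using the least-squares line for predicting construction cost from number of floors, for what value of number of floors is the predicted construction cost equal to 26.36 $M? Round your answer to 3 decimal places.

14.856

Sxx = Σx² − (Σx)²/n = 3024.82 − 2433.777778 = 591.042222
Sxy = Σxy − (Σx)(Σy)/n = 4911.311 − 4188.728889 = 722.582111
b = Sxy/Sxx = 722.582111/591.042222 = 1.222556
a = ȳ − b·x̄ = 28.302222 − 1.222556·16.444444 = 8.197971
Set a + b·x = 26.36: x = (26.36 − 8.197971) / 1.222556 = 14.855787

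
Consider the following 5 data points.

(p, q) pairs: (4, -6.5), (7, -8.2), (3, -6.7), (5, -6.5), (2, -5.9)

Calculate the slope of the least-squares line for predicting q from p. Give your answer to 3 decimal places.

-0.395

n = 5, Σx = 21, Σy = -33.8, Σxy = -147.8, Σx² = 103
Sxx = Σx² − (Σx)²/n = 103 − 88.2 = 14.8
Sxy = Σxy − (Σx)(Σy)/n = -147.8 − (-141.96) = -5.84
b = Sxy/Sxx = -5.84/14.8 = -0.394595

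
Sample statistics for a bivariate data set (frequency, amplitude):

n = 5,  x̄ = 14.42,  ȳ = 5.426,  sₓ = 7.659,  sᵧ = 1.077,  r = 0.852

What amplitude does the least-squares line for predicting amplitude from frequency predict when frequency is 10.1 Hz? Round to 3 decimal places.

b = r · sᵧ/sₓ = 0.852 · 1.077/7.659 = 0.119807
a = ȳ − b·x̄ = 5.426 − 0.119807·14.42 = 3.698379
ŷ(10.1) = a + b·10.1 = 3.698379 + 0.119807·10.1 = 4.908433

4.908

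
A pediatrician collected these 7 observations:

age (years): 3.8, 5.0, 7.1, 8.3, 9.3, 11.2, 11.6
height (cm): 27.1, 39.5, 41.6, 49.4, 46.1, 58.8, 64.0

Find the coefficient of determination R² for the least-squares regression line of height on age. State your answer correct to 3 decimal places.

0.915

n = 7, Σx = 56.3, Σy = 326.5, Σxy = 2835.55, Σx² = 505.23, Σy² = 16144.23
Sxx = Σx² − (Σx)²/n = 505.23 − 452.812857 = 52.417143
Sxy = Σxy − (Σx)(Σy)/n = 2835.55 − 2625.992857 = 209.557143
Syy = Σy² − (Σy)²/n = 16144.23 − 15228.892857 = 915.337143
R² = Sxy²/(Sxx·Syy) = (209.557143)²/(52.417143·915.337143) = 0.915273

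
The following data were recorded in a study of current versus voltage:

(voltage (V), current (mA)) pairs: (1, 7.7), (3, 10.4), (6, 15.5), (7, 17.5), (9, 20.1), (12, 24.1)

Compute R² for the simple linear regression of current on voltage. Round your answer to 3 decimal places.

n = 6, Σx = 38, Σy = 95.3, Σxy = 724.5, Σx² = 320, Σy² = 1698.77
Sxx = Σx² − (Σx)²/n = 320 − 240.666667 = 79.333333
Sxy = Σxy − (Σx)(Σy)/n = 724.5 − 603.566667 = 120.933333
Syy = Σy² − (Σy)²/n = 1698.77 − 1513.681667 = 185.088333
R² = Sxy²/(Sxx·Syy) = (120.933333)²/(79.333333·185.088333) = 0.995995

0.996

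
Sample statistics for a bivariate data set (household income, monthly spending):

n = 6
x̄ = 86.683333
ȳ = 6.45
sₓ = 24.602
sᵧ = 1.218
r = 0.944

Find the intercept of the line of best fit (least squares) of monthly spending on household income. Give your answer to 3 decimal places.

2.399

b = r · sᵧ/sₓ = 0.944 · 1.218/24.602 = 0.046736
a = ȳ − b·x̄ = 6.45 − 0.046736·86.683333 = 2.398793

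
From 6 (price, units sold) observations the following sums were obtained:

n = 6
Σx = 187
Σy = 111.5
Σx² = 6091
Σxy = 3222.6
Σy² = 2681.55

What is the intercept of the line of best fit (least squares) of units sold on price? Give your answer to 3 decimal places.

48.523

Sxx = Σx² − (Σx)²/n = 6091 − 5828.166667 = 262.833333
Sxy = Σxy − (Σx)(Σy)/n = 3222.6 − 3475.083333 = -252.483333
b = Sxy/Sxx = -252.483333/262.833333 = -0.960621
a = ȳ − b·x̄ = 18.583333 − (-0.960621)·31.166667 = 48.522701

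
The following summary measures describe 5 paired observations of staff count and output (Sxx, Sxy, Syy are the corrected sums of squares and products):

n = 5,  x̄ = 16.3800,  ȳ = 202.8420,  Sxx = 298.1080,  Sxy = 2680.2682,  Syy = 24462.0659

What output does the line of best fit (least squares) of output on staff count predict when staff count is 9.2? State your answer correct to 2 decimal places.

138.29

b = Sxy/Sxx = 2680.2682/298.108 = 8.990930
a = ȳ − b·x̄ = 202.842 − 8.990930·16.38 = 55.570564
ŷ(9.2) = a + b·9.2 = 55.570564 + 8.990930·9.2 = 138.287122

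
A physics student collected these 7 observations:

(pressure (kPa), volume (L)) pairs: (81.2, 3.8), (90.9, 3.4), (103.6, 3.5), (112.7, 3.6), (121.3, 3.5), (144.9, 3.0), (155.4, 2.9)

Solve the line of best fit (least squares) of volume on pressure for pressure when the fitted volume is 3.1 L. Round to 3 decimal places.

n = 7, Σx = 810, Σy = 23.7, Σxy = 2695.85, Σx² = 98149.36
Sxx = Σx² − (Σx)²/n = 98149.36 − 93728.571429 = 4420.788571
Sxy = Σxy − (Σx)(Σy)/n = 2695.85 − 2742.428571 = -46.578571
b = Sxy/Sxx = -46.578571/4420.788571 = -0.010536
a = ȳ − b·x̄ = 3.385714 − (-0.010536)·115.714286 = 4.604910
Set a + b·x = 3.1: x = (3.1 − 4.604910) / (-0.010536) = 142.831529

142.832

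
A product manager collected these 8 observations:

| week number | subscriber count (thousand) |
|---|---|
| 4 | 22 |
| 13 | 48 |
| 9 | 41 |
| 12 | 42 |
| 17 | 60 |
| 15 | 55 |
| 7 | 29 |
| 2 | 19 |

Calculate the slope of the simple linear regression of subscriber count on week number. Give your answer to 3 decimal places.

2.796

n = 8, Σx = 79, Σy = 316, Σxy = 3671, Σx² = 977
Sxx = Σx² − (Σx)²/n = 977 − 780.125 = 196.875
Sxy = Σxy − (Σx)(Σy)/n = 3671 − 3120.5 = 550.5
b = Sxy/Sxx = 550.5/196.875 = 2.796190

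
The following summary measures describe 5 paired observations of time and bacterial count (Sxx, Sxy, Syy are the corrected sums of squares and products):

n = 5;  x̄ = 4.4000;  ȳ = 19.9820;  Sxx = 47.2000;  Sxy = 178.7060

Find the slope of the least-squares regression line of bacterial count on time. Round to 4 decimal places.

b = Sxy/Sxx = 178.706/47.2 = 3.786144

3.7861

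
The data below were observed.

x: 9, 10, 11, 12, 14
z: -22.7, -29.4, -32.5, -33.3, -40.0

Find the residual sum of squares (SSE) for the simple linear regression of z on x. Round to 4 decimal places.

9.5589

n = 5, Σx = 56, Σy = -157.9, Σxy = -1815.4, Σx² = 642, Σy² = 5144.79
Sxx = Σx² − (Σx)²/n = 642 − 627.2 = 14.8
Sxy = Σxy − (Σx)(Σy)/n = -1815.4 − (-1768.48) = -46.92
Syy = Σy² − (Σy)²/n = 5144.79 − 4986.482 = 158.308
b = Sxy/Sxx = -46.92/14.8 = -3.170270
SSE = Syy − b·Sxy = 158.308 − (-3.170270)·(-46.92) = 9.558919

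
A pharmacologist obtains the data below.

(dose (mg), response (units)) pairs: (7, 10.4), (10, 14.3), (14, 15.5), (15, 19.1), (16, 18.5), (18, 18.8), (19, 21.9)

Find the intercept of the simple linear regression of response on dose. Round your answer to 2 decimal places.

n = 7, Σx = 99, Σy = 118.5, Σxy = 1769.8, Σx² = 1511
Sxx = Σx² − (Σx)²/n = 1511 − 1400.142857 = 110.857143
Sxy = Σxy − (Σx)(Σy)/n = 1769.8 − 1675.928571 = 93.871429
b = Sxy/Sxx = 93.871429/110.857143 = 0.846778
a = ȳ − b·x̄ = 16.928571 − 0.846778·14.142857 = 4.952706

4.95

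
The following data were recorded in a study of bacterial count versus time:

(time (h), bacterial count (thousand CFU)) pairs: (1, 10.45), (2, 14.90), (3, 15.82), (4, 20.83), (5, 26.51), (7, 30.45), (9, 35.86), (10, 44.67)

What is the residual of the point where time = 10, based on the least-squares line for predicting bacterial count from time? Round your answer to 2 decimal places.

n = 8, Σx = 41, Σy = 199.49, Σxy = 1286.17, Σx² = 285
Sxx = Σx² − (Σx)²/n = 285 − 210.125 = 74.875
Sxy = Σxy − (Σx)(Σy)/n = 1286.17 − 1022.38625 = 263.78375
b = Sxy/Sxx = 263.78375/74.875 = 3.522988
a = ȳ − b·x̄ = 24.93625 − 3.522988·5.125 = 6.880935
ŷ(10) = 6.880935 + 3.522988·10 = 42.110818
residual = y − ŷ = 44.67 − 42.110818 = 2.559182

2.56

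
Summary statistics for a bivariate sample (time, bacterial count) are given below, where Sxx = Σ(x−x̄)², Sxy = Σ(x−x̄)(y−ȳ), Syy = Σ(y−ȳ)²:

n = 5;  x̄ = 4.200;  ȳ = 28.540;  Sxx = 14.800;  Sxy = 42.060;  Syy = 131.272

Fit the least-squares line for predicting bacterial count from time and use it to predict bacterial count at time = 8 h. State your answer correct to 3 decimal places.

b = Sxy/Sxx = 42.06/14.8 = 2.841892
a = ȳ − b·x̄ = 28.54 − 2.841892·4.2 = 16.604054
ŷ(8) = a + b·8 = 16.604054 + 2.841892·8 = 39.339189

39.339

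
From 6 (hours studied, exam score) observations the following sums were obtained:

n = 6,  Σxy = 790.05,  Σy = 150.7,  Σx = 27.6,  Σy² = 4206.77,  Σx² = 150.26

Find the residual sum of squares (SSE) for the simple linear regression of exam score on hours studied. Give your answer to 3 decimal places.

Sxx = Σx² − (Σx)²/n = 150.26 − 126.96 = 23.3
Sxy = Σxy − (Σx)(Σy)/n = 790.05 − 693.22 = 96.83
Syy = Σy² − (Σy)²/n = 4206.77 − 3785.081667 = 421.688333
b = Sxy/Sxx = 96.83/23.3 = 4.155794
SSE = Syy − b·Sxy = 421.688333 − 4.155794·96.83 = 19.282801

19.283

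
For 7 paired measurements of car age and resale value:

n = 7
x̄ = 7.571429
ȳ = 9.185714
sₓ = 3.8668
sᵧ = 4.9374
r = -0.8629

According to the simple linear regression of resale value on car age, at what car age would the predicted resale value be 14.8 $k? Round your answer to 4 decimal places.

b = r · sᵧ/sₓ = -0.8629 · 4.9374/3.8668 = -1.101811
a = ȳ − b·x̄ = 9.185714 − (-1.101811)·7.571429 = 17.527997
Set a + b·x = 14.8: x = (14.8 − 17.527997) / (-1.101811) = 2.475921

2.4759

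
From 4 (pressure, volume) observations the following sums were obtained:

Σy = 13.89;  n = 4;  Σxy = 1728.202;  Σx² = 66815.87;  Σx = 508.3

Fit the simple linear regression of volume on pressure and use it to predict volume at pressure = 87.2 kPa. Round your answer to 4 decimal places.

Sxx = Σx² − (Σx)²/n = 66815.87 − 64592.2225 = 2223.6475
Sxy = Σxy − (Σx)(Σy)/n = 1728.202 − 1765.07175 = -36.86975
b = Sxy/Sxx = -36.86975/2223.6475 = -0.016581
a = ȳ − b·x̄ = 3.4725 − (-0.016581)·127.075 = 5.579499
ŷ(87.2) = a + b·87.2 = 5.579499 + (-0.016581)·87.2 = 4.133658

4.1337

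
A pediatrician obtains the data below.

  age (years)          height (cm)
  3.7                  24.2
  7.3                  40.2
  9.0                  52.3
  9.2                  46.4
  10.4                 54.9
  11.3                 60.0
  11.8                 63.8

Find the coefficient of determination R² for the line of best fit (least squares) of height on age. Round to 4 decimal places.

0.9752

n = 7, Σx = 62.7, Σy = 341.8, Σxy = 3282.38, Σx² = 607.71, Σy² = 17774.38
Sxx = Σx² − (Σx)²/n = 607.71 − 561.612857 = 46.097143
Sxy = Σxy − (Σx)(Σy)/n = 3282.38 − 3061.551429 = 220.828571
Syy = Σy² − (Σy)²/n = 17774.38 − 16689.605714 = 1084.774286
R² = Sxy²/(Sxx·Syy) = (220.828571)²/(46.097143·1084.774286) = 0.975208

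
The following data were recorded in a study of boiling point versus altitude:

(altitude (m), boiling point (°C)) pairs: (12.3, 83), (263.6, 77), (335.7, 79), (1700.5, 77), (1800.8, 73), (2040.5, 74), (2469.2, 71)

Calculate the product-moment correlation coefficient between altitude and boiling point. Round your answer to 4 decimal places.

n = 7, Σx = 8622.6, Σy = 534, Σxy = 636545.5, Σx² = 16577500.52, Σy² = 40834
Sxx = Σx² − (Σx)²/n = 16577500.52 − 10621318.68 = 5956181.84
Sxy = Σxy − (Σx)(Σy)/n = 636545.5 − 657781.2 = -21235.7
Syy = Σy² − (Σy)²/n = 40834 − 40736.571429 = 97.428571
r = Sxy/√(Sxx·Syy) = -21235.7/√(580302287.84) = -21235.7/24089.464250 = -0.881535

-0.8815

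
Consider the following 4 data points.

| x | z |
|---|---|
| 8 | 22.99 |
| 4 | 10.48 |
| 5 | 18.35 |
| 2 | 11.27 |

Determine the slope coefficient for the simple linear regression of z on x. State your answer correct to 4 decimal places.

2.1575

n = 4, Σx = 19, Σy = 63.09, Σxy = 340.13, Σx² = 109
Sxx = Σx² − (Σx)²/n = 109 − 90.25 = 18.75
Sxy = Σxy − (Σx)(Σy)/n = 340.13 − 299.6775 = 40.4525
b = Sxy/Sxx = 40.4525/18.75 = 2.157467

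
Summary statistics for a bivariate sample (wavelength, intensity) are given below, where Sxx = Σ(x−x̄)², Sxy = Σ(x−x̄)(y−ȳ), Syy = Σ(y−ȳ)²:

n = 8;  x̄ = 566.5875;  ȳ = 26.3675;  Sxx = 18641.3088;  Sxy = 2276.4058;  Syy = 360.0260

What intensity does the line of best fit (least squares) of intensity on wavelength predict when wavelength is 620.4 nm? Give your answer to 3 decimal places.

32.939

b = Sxy/Sxx = 2276.4058/18641.3088 = 0.122116
a = ȳ − b·x̄ = 26.3675 − 0.122116·566.5875 = -42.822013
ŷ(620.4) = a + b·620.4 = -42.822013 + 0.122116·620.4 = 32.938878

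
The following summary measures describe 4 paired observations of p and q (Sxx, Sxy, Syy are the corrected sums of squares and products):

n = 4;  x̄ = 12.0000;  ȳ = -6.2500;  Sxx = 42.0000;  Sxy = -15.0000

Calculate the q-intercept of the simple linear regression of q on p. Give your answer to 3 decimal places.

b = Sxy/Sxx = -15/42 = -0.357143
a = ȳ − b·x̄ = -6.25 − (-0.357143)·12 = -1.964286

-1.964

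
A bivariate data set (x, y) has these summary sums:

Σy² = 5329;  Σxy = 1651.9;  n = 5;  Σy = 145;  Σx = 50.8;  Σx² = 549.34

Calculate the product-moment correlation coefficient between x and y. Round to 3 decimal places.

0.925

Sxx = Σx² − (Σx)²/n = 549.34 − 516.128 = 33.212
Sxy = Σxy − (Σx)(Σy)/n = 1651.9 − 1473.2 = 178.7
Syy = Σy² − (Σy)²/n = 5329 − 4205 = 1124
r = Sxy/√(Sxx·Syy) = 178.7/√(37330.288) = 178.7/193.210476 = 0.924898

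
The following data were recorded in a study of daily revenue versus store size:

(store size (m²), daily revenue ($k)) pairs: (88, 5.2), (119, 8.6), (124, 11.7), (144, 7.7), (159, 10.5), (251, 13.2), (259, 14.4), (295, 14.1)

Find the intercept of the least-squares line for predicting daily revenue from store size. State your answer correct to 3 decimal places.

n = 8, Σx = 1439, Σy = 85.4, Σxy = 16912.4, Σx² = 300405
Sxx = Σx² − (Σx)²/n = 300405 − 258840.125 = 41564.875
Sxy = Σxy − (Σx)(Σy)/n = 16912.4 − 15361.325 = 1551.075
b = Sxy/Sxx = 1551.075/41564.875 = 0.037317
a = ȳ − b·x̄ = 10.675 − 0.037317·179.875 = 3.962611

3.963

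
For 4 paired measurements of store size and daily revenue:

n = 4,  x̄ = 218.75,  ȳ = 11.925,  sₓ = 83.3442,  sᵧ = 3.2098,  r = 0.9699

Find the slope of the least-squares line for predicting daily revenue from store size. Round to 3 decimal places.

b = r · sᵧ/sₓ = 0.9699 · 3.2098/83.3442 = 0.037353

0.037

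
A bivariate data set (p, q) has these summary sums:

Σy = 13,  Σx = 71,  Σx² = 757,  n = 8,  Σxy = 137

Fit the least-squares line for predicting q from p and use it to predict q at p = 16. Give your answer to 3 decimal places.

2.839

Sxx = Σx² − (Σx)²/n = 757 − 630.125 = 126.875
Sxy = Σxy − (Σx)(Σy)/n = 137 − 115.375 = 21.625
b = Sxy/Sxx = 21.625/126.875 = 0.170443
a = ȳ − b·x̄ = 1.625 − 0.170443·8.875 = 0.112315
ŷ(16) = a + b·16 = 0.112315 + 0.170443·16 = 2.839409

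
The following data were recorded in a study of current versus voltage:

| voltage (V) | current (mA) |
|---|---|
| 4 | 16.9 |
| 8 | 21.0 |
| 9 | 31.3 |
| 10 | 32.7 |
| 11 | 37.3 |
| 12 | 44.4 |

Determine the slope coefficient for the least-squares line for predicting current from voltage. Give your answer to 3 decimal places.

3.375

n = 6, Σx = 54, Σy = 183.6, Σxy = 1787.4, Σx² = 526
Sxx = Σx² − (Σx)²/n = 526 − 486 = 40
Sxy = Σxy − (Σx)(Σy)/n = 1787.4 − 1652.4 = 135
b = Sxy/Sxx = 135/40 = 3.375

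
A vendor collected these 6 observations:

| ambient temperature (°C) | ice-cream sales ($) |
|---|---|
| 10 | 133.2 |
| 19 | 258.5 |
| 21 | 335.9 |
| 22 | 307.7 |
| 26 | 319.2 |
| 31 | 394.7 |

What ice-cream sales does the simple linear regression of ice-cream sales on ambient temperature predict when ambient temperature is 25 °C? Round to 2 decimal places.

333.53

n = 6, Σx = 129, Σy = 1749.2, Σxy = 40601.7, Σx² = 3023
Sxx = Σx² − (Σx)²/n = 3023 − 2773.5 = 249.5
Sxy = Σxy − (Σx)(Σy)/n = 40601.7 − 37607.8 = 2993.9
b = Sxy/Sxx = 2993.9/249.5 = 11.999599
a = ȳ − b·x̄ = 291.533333 − 11.999599·21.5 = 33.541951
ŷ(25) = a + b·25 = 33.541951 + 11.999599·25 = 333.531931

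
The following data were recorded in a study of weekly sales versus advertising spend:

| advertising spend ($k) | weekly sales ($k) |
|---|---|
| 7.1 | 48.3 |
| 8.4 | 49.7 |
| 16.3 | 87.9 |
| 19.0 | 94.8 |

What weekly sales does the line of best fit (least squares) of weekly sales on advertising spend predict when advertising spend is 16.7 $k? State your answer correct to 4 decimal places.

86.9356

n = 4, Σx = 50.8, Σy = 280.7, Σxy = 3994.38, Σx² = 747.66
Sxx = Σx² − (Σx)²/n = 747.66 − 645.16 = 102.5
Sxy = Σxy − (Σx)(Σy)/n = 3994.38 − 3564.89 = 429.49
b = Sxy/Sxx = 429.49/102.5 = 4.190146
a = ȳ − b·x̄ = 70.175 − 4.190146·12.7 = 16.960141
ŷ(16.7) = a + b·16.7 = 16.960141 + 4.190146·16.7 = 86.935585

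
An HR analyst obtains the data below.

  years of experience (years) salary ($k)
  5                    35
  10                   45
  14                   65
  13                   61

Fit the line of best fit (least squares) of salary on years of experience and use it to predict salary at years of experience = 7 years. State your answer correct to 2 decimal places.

39.71

n = 4, Σx = 42, Σy = 206, Σxy = 2328, Σx² = 490
Sxx = Σx² − (Σx)²/n = 490 − 441 = 49
Sxy = Σxy − (Σx)(Σy)/n = 2328 − 2163 = 165
b = Sxy/Sxx = 165/49 = 3.367347
a = ȳ − b·x̄ = 51.5 − 3.367347·10.5 = 16.142857
ŷ(7) = a + b·7 = 16.142857 + 3.367347·7 = 39.714286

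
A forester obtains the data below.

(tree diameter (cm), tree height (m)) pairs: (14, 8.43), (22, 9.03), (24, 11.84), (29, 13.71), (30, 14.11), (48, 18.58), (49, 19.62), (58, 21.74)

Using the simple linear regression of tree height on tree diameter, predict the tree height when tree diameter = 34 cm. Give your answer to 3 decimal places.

n = 8, Σx = 274, Σy = 117.06, Σxy = 4535.87, Σx² = 11066
Sxx = Σx² − (Σx)²/n = 11066 − 9384.5 = 1681.5
Sxy = Σxy − (Σx)(Σy)/n = 4535.87 − 4009.305 = 526.565
b = Sxy/Sxx = 526.565/1681.5 = 0.313152
a = ȳ − b·x̄ = 14.6325 − 0.313152·34.25 = 3.907046
ŷ(34) = a + b·34 = 3.907046 + 0.313152·34 = 14.554212

14.554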